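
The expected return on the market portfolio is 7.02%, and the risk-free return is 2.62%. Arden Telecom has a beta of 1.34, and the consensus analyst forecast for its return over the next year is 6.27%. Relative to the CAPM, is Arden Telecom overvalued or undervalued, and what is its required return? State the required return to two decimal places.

Overvalued; required return 8.52%

MRP = 7.02% − 2.62% = 4.40%
Required return = R_f + β·MRP = 2.62% + 1.34 × 4.40% = 8.52%
Forecast 6.27% < required 8.52% → the stock plots below the SML → overvalued.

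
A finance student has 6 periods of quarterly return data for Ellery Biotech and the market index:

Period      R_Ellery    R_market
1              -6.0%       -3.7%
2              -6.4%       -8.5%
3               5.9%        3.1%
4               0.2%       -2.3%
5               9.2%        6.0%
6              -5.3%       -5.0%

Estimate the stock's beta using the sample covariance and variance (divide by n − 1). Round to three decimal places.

Mean R_i = (-6.0 − 6.4 + 5.9 + 0.2 + 9.2 − 5.3) / 6 = -0.4000%
Mean R_m = (-3.7 − 8.5 + 3.1 − 2.3 + 6.0 − 5.0) / 6 = -1.7333%
Σ(R_i − R̄_i)(R_m − R̄_m) = 171.9700  ⇒  Cov = 171.9700 / 5 = 34.3940
Σ(R_m − R̄_m)² = 143.8133  ⇒  Var(R_m) = 143.8133 / 5 = 28.7627
β = Cov / Var(R_m) = 34.3940 / 28.7627 = 1.1958

1.196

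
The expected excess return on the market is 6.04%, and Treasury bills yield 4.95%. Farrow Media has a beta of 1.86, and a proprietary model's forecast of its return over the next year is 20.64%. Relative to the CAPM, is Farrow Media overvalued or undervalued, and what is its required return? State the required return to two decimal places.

Undervalued; required return 16.18%

Required return = R_f + β·MRP = 4.95% + 1.86 × 6.04% = 16.18%
Forecast 20.64% > required 16.18% → the stock plots above the SML → undervalued.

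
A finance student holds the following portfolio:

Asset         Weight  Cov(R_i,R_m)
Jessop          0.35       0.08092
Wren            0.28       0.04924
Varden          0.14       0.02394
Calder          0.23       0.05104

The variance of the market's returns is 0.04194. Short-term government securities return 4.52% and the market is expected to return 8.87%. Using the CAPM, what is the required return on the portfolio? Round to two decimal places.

β_Jessop = 0.08092 / 0.04194 = 1.9294
β_Wren = 0.04924 / 0.04194 = 1.1741
β_Varden = 0.02394 / 0.04194 = 0.5708
β_Calder = 0.05104 / 0.04194 = 1.2170
β_P = Σ w_i β_i = 0.35×1.9294 + 0.28×1.1741 + 0.14×0.5708 + 0.23×1.2170 = 1.3639
MRP = 8.87% − 4.52% = 4.35%
E(R_P) = R_f + β_P × MRP = 4.52% + 1.3639 × 4.35% = 10.45%

10.45%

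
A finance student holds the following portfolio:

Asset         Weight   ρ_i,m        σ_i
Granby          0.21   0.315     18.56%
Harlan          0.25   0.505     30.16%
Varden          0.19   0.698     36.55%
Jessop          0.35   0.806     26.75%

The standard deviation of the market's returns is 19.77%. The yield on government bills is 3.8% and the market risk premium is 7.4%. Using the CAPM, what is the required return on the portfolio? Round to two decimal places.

β_Granby = 0.315 × 18.56% / 19.77% = 0.2957
β_Harlan = 0.505 × 30.16% / 19.77% = 0.7704
β_Varden = 0.698 × 36.55% / 19.77% = 1.2904
β_Jessop = 0.806 × 26.75% / 19.77% = 1.0906
β_P = Σ w_i β_i = 0.21×0.2957 + 0.25×0.7704 + 0.19×1.2904 + 0.35×1.0906 = 0.8816
E(R_P) = R_f + β_P × MRP = 3.8% + 0.8816 × 7.4% = 10.32%

10.32%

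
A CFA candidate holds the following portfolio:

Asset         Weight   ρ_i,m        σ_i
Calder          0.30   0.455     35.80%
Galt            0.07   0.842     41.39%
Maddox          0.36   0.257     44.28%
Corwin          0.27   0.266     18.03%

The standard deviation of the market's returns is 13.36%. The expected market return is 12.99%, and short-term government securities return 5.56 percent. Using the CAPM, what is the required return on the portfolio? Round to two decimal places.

12.63%

β_Calder = 0.455 × 35.80% / 13.36% = 1.2192
β_Galt = 0.842 × 41.39% / 13.36% = 2.6086
β_Maddox = 0.257 × 44.28% / 13.36% = 0.8518
β_Corwin = 0.266 × 18.03% / 13.36% = 0.3590
β_P = Σ w_i β_i = 0.30×1.2192 + 0.07×2.6086 + 0.36×0.8518 + 0.27×0.3590 = 0.9519
MRP = 12.99% − 5.56% = 7.43%
E(R_P) = R_f + β_P × MRP = 5.56% + 0.9519 × 7.43% = 12.63%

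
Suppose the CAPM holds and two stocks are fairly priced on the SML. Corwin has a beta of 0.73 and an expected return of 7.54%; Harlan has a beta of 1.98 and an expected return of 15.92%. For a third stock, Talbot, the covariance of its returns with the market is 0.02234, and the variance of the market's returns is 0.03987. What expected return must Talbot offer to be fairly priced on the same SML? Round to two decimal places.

6.40%

MRP = (15.92% − 7.54%) / (1.98 − 0.73) = 6.7040%
R_f = 7.54% − 0.73 × 6.7040% = 2.6461%
β_Talbot = Cov / Var(R_m) = 0.02234 / 0.03987 = 0.5603
E(R_Talbot) = R_f + β × MRP = 2.6461% + 0.5603 × 6.7040% = 6.40%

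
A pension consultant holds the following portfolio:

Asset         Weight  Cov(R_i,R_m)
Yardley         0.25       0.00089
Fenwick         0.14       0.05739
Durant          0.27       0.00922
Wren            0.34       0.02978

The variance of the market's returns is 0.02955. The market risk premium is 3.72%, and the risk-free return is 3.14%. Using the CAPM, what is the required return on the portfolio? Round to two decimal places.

β_Yardley = 0.00089 / 0.02955 = 0.0301
β_Fenwick = 0.05739 / 0.02955 = 1.9421
β_Durant = 0.00922 / 0.02955 = 0.3120
β_Wren = 0.02978 / 0.02955 = 1.0078
β_P = Σ w_i β_i = 0.25×0.0301 + 0.14×1.9421 + 0.27×0.3120 + 0.34×1.0078 = 0.7063
E(R_P) = R_f + β_P × MRP = 3.14% + 0.7063 × 3.72% = 5.77%

5.77%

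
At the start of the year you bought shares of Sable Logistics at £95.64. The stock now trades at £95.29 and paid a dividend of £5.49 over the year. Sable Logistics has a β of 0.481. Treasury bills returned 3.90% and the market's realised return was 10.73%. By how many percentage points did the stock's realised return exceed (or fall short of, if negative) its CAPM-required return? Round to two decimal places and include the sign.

Realised HPR = (P1 + D1 − P0) / P0 = (95.29 + 5.49 − 95.64) / 95.64 = 5.14 / 95.64 = 5.3743%
MRP = 10.73% − 3.90% = 6.83%
CAPM required = R_f + β·MRP = 3.90% + 0.481 × 6.83% = 7.18523%
α = realised − required = 5.3743% − 7.18523% = -1.81%

-1.81%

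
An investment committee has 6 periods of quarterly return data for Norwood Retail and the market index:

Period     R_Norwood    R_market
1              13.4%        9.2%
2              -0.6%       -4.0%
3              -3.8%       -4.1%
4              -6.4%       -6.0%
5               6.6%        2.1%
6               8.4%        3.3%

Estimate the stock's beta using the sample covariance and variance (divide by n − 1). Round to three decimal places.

Mean R_i = (13.4 − 0.6 − 3.8 − 6.4 + 6.6 + 8.4) / 6 = 2.9333%
Mean R_m = (9.2 − 4.0 − 4.1 − 6.0 + 2.1 + 3.3) / 6 = 0.0833%
Σ(R_i − R̄_i)(R_m − R̄_m) = 219.7733  ⇒  Cov = 219.7733 / 5 = 43.9547
Σ(R_m − R̄_m)² = 168.7083  ⇒  Var(R_m) = 168.7083 / 5 = 33.7417
β = Cov / Var(R_m) = 43.9547 / 33.7417 = 1.3027

1.303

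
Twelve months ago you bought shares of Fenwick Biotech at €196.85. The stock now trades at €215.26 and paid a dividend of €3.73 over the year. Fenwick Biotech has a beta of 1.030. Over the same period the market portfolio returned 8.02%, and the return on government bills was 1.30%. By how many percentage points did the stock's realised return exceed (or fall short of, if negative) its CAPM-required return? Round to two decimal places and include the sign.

Realised HPR = (P1 + D1 − P0) / P0 = (215.26 + 3.73 − 196.85) / 196.85 = 22.14 / 196.85 = 11.2471%
MRP = 8.02% − 1.30% = 6.72%
CAPM required = R_f + β·MRP = 1.30% + 1.030 × 6.72% = 8.22160%
α = realised − required = 11.2471% − 8.22160% = +3.03%

+3.03%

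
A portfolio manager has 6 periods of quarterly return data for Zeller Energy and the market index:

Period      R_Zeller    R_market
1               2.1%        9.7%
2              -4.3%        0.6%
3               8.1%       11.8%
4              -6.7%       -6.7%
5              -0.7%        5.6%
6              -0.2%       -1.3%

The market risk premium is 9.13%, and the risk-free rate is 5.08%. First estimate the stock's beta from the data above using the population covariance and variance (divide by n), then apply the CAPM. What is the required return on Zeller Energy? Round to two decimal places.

Mean R_i = (2.1 − 4.3 + 8.1 − 6.7 − 0.7 − 0.2) / 6 = -0.2833%
Mean R_m = (9.7 + 0.6 + 11.8 − 6.7 + 5.6 − 1.3) / 6 = 3.2833%
Σ(R_i − R̄_i)(R_m − R̄_m) = 160.1817  ⇒  Cov = 160.1817 / 6 = 26.6970
Σ(R_m − R̄_m)² = 246.9483  ⇒  Var(R_m) = 246.9483 / 6 = 41.1581
β = Cov / Var(R_m) = 26.6970 / 41.1581 = 0.6486
E(R) = R_f + β × MRP = 5.08% + 0.6486 × 9.13% = 11.00%

11.00%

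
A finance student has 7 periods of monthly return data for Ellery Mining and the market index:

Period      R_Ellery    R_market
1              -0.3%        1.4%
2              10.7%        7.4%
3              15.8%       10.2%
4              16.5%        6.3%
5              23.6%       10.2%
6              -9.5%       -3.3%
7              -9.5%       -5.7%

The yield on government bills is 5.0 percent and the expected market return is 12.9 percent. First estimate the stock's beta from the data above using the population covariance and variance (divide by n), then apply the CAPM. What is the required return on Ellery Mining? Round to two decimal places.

20.67%

Mean R_i = (-0.3 + 10.7 + 15.8 + 16.5 + 23.6 − 9.5 − 9.5) / 7 = 6.7571%
Mean R_m = (1.4 + 7.4 + 10.2 + 6.3 + 10.2 − 3.3 − 5.7) / 7 = 3.7857%
Σ(R_i − R̄_i)(R_m − R̄_m) = 491.0257  ⇒  Cov = 491.0257 / 7 = 70.1465
Σ(R_m − R̄_m)² = 247.5486  ⇒  Var(R_m) = 247.5486 / 7 = 35.3641
β = Cov / Var(R_m) = 70.1465 / 35.3641 = 1.9836
MRP = 12.9% − 5.0% = 7.90%
E(R) = R_f + β × MRP = 5.0% + 1.9836 × 7.9% = 20.67%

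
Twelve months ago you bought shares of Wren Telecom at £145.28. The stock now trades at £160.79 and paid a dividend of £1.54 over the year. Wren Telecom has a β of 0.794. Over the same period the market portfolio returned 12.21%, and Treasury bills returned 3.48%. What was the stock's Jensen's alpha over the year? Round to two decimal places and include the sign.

+1.32%

Realised HPR = (P1 + D1 − P0) / P0 = (160.79 + 1.54 − 145.28) / 145.28 = 17.05 / 145.28 = 11.7360%
MRP = 12.21% − 3.48% = 8.73%
CAPM required = R_f + β·MRP = 3.48% + 0.794 × 8.73% = 10.41162%
α = realised − required = 11.7360% − 10.41162% = +1.32%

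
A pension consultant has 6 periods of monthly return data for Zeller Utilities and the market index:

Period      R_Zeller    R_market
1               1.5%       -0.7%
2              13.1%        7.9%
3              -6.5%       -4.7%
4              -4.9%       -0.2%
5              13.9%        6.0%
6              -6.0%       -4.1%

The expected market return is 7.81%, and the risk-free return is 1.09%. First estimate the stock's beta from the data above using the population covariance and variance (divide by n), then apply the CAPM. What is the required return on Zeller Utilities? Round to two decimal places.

12.76%

Mean R_i = (1.5 + 13.1 − 6.5 − 4.9 + 13.9 − 6.0) / 6 = 1.8500%
Mean R_m = (-0.7 + 7.9 − 4.7 − 0.2 + 6.0 − 4.1) / 6 = 0.7000%
Σ(R_i − R̄_i)(R_m − R̄_m) = 234.2000  ⇒  Cov = 234.2000 / 6 = 39.0333
Σ(R_m − R̄_m)² = 134.9000  ⇒  Var(R_m) = 134.9000 / 6 = 22.4833
β = Cov / Var(R_m) = 39.0333 / 22.4833 = 1.7361
MRP = 7.81% − 1.09% = 6.72%
E(R) = R_f + β × MRP = 1.09% + 1.7361 × 6.72% = 12.76%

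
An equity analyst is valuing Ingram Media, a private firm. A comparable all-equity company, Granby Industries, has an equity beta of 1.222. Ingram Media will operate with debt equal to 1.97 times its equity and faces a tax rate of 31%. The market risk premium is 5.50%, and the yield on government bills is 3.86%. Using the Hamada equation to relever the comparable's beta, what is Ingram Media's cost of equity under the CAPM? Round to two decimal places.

β_L = β_U × [1 + (1 − t)(D/E)] = 1.222 × [1 + (1 − 0.31) × 1.97]
    = 1.222 × [1 + 0.69 × 1.97] = 1.222 × 2.3593 = 2.8831
E(R) = R_f + β_L × MRP = 3.86% + 2.8831 × 5.50% = 19.72%

19.72%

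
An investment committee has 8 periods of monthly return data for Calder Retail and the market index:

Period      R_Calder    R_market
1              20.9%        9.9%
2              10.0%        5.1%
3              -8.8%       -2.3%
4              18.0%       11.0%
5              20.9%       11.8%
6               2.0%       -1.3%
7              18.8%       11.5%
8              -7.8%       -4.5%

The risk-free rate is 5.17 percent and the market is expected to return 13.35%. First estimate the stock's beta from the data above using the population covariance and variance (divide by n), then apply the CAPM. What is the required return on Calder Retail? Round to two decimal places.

19.74%

Mean R_i = (20.9 + 10.0 − 8.8 + 18.0 + 20.9 + 2.0 + 18.8 − 7.8) / 8 = 9.2500%
Mean R_m = (9.9 + 5.1 − 2.3 + 11.0 + 11.8 − 1.3 + 11.5 − 4.5) / 8 = 5.1500%
Σ(R_i − R̄_i)(R_m − R̄_m) = 590.3700  ⇒  Cov = 590.3700 / 8 = 73.7963
Σ(R_m − R̄_m)² = 331.5600  ⇒  Var(R_m) = 331.5600 / 8 = 41.4450
β = Cov / Var(R_m) = 73.7963 / 41.4450 = 1.7806
MRP = 13.35% − 5.17% = 8.18%
E(R) = R_f + β × MRP = 5.17% + 1.7806 × 8.18% = 19.74%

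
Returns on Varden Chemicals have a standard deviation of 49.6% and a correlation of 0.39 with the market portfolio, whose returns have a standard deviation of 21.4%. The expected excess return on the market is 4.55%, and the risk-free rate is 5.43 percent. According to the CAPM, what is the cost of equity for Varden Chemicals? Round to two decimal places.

9.54%

β = ρ × σ_i / σ_m = 0.39 × 49.6% / 21.4% = 0.9039
E(R) = 5.43% + 0.9039 × 4.55% = 9.54%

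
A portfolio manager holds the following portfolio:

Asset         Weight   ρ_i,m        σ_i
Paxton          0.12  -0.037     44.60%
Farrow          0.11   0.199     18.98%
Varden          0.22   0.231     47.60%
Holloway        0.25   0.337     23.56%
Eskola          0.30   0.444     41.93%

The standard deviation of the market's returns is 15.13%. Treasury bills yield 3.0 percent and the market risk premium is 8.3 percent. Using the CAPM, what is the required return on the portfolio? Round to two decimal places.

β_Paxton = -0.037 × 44.60% / 15.13% = -0.1091
β_Farrow = 0.199 × 18.98% / 15.13% = 0.2496
β_Varden = 0.231 × 47.60% / 15.13% = 0.7267
β_Holloway = 0.337 × 23.56% / 15.13% = 0.5248
β_Eskola = 0.444 × 41.93% / 15.13% = 1.2305
β_P = Σ w_i β_i = 0.12×-0.1091 + 0.11×0.2496 + 0.22×0.7267 + 0.25×0.5248 + 0.30×1.2305 = 0.6746
E(R_P) = R_f + β_P × MRP = 3.0% + 0.6746 × 8.3% = 8.60%

8.60%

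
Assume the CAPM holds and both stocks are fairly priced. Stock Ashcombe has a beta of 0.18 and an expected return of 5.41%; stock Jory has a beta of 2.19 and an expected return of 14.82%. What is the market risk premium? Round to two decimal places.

Both satisfy E(R) = R_f + β·MRP, so the slope of the SML is
MRP = (14.82% − 5.41%) / (2.19 − 0.18) = 9.41% / 2.01 = 4.6816%

4.68%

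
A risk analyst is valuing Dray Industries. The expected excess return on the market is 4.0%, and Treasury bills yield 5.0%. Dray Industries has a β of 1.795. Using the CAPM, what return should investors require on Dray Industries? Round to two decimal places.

12.18%

E(R) = R_f + β × MRP = 5.0% + 1.795 × 4.0% = 12.18%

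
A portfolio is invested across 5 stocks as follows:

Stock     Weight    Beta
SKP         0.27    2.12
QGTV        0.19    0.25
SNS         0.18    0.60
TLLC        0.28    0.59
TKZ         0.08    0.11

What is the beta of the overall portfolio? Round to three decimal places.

β_P = Σ w_i β_i = 0.27×2.12 + 0.19×0.25 + 0.18×0.60 + 0.28×0.59 + 0.08×0.11 = 0.9019

0.902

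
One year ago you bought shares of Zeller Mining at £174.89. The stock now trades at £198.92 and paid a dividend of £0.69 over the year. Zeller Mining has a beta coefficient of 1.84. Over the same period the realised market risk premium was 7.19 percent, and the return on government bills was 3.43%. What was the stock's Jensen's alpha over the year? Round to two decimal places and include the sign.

Realised HPR = (P1 + D1 − P0) / P0 = (198.92 + 0.69 − 174.89) / 174.89 = 24.72 / 174.89 = 14.1346%
CAPM required = R_f + β·MRP = 3.43% + 1.84 × 7.19% = 16.6596%
α = realised − required = 14.1346% − 16.6596% = -2.53%

-2.53%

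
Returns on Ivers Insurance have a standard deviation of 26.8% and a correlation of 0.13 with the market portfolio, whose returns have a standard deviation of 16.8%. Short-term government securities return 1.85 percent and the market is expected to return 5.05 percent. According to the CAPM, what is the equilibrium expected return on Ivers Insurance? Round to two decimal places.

2.51%

β = ρ × σ_i / σ_m = 0.13 × 26.8% / 16.8% = 0.2074
MRP = 5.05% − 1.85% = 3.20%
E(R) = 1.85% + 0.2074 × 3.20% = 2.51%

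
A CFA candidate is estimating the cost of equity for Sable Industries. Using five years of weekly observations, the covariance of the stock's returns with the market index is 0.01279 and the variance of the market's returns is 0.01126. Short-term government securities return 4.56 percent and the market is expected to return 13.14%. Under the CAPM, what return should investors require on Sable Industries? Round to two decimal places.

β = Cov(R_i, R_m) / Var(R_m) = 0.01279 / 0.01126 = 1.1359
MRP = 13.14% − 4.56% = 8.58%
E(R) = R_f + β × MRP = 4.56% + 1.1359 × 8.58% = 14.31%

14.31%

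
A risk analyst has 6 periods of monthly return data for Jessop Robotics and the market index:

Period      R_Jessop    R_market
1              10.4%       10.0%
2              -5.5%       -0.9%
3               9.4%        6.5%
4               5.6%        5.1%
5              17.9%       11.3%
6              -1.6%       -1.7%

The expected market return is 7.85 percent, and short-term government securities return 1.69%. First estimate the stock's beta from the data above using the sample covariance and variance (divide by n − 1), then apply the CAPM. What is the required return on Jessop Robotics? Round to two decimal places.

10.97%

Mean R_i = (10.4 − 5.5 + 9.4 + 5.6 + 17.9 − 1.6) / 6 = 6.0333%
Mean R_m = (10.0 − 0.9 + 6.5 + 5.1 + 11.3 − 1.7) / 6 = 5.0500%
Σ(R_i − R̄_i)(R_m − R̄_m) = 220.7900  ⇒  Cov = 220.7900 / 5 = 44.1580
Σ(R_m − R̄_m)² = 146.6350  ⇒  Var(R_m) = 146.6350 / 5 = 29.3270
β = Cov / Var(R_m) = 44.1580 / 29.3270 = 1.5057
MRP = 7.85% − 1.69% = 6.16%
E(R) = R_f + β × MRP = 1.69% + 1.5057 × 6.16% = 10.97%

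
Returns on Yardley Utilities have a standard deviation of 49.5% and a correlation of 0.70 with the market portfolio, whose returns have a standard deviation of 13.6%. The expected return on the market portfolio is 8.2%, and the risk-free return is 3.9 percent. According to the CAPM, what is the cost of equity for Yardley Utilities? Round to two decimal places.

β = ρ × σ_i / σ_m = 0.70 × 49.5% / 13.6% = 2.5478
MRP = 8.2% − 3.9% = 4.30%
E(R) = 3.9% + 2.5478 × 4.3% = 14.86%

14.86%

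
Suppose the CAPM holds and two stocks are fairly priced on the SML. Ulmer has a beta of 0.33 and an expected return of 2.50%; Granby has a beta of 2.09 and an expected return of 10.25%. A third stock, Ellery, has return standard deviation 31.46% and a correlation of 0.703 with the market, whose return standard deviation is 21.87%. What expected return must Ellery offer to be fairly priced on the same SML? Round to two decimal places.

5.50%

MRP = (10.25% − 2.50%) / (2.09 − 0.33) = 4.4034%
R_f = 2.50% − 0.33 × 4.4034% = 1.0469%
β_Ellery = ρ·σ_i/σ_m = 0.703 × 31.46 / 21.87 = 1.0113
E(R_Ellery) = R_f + β × MRP = 1.0469% + 1.0113 × 4.4034% = 5.50%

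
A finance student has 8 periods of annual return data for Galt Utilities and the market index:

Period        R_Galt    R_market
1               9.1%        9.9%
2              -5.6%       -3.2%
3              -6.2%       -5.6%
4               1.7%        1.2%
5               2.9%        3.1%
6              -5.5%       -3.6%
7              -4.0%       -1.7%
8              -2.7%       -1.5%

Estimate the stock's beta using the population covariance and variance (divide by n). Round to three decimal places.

Mean R_i = (9.1 − 5.6 − 6.2 + 1.7 + 2.9 − 5.5 − 4.0 − 2.7) / 8 = -1.2875%
Mean R_m = (9.9 − 3.2 − 5.6 + 1.2 + 3.1 − 3.6 − 1.7 − 1.5) / 8 = -0.1750%
Σ(R_i − R̄_i)(R_m − R̄_m) = 182.6075  ⇒  Cov = 182.6075 / 8 = 22.8259
Σ(R_m − R̄_m)² = 168.5150  ⇒  Var(R_m) = 168.5150 / 8 = 21.0644
β = Cov / Var(R_m) = 22.8259 / 21.0644 = 1.0836

1.084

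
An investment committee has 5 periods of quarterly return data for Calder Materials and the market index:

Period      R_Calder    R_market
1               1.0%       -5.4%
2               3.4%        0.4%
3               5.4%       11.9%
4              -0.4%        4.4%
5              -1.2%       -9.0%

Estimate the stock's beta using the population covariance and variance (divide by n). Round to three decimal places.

0.242

Mean R_i = (1.0 + 3.4 + 5.4 − 0.4 − 1.2) / 5 = 1.6400%
Mean R_m = (-5.4 + 0.4 + 11.9 + 4.4 − 9.0) / 5 = 0.4600%
Σ(R_i − R̄_i)(R_m − R̄_m) = 65.4880  ⇒  Cov = 65.4880 / 5 = 13.0976
Σ(R_m − R̄_m)² = 270.2320  ⇒  Var(R_m) = 270.2320 / 5 = 54.0464
β = Cov / Var(R_m) = 13.0976 / 54.0464 = 0.2423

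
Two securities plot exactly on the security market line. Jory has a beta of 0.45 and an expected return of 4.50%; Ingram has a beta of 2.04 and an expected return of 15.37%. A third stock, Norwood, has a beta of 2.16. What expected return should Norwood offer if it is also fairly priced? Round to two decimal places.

16.19%

MRP (SML slope) = (15.37% − 4.50%) / (2.04 − 0.45) = 10.87% / 1.59 = 6.8365%
R_f (intercept) = 4.50% − 0.45 × 6.8365% = 1.4236%
E(R_Norwood) = R_f + β × MRP = 1.4236% + 2.16 × 6.8365% = 16.19%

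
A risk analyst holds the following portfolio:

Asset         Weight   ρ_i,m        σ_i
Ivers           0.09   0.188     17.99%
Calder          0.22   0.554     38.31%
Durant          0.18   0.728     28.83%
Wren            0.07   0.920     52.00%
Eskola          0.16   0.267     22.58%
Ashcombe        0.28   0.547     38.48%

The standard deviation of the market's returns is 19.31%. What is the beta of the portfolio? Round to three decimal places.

0.982

β_Ivers = 0.188 × 17.99% / 19.31% = 0.1751
β_Calder = 0.554 × 38.31% / 19.31% = 1.0991
β_Durant = 0.728 × 28.83% / 19.31% = 1.0869
β_Wren = 0.920 × 52.00% / 19.31% = 2.4775
β_Eskola = 0.267 × 22.58% / 19.31% = 0.3122
β_Ashcombe = 0.547 × 38.48% / 19.31% = 1.0900
β_P = Σ w_i β_i = 0.09×0.1751 + 0.22×1.0991 + 0.18×1.0869 + 0.07×2.4775 + 0.16×0.3122 + 0.28×1.0900 = 0.9818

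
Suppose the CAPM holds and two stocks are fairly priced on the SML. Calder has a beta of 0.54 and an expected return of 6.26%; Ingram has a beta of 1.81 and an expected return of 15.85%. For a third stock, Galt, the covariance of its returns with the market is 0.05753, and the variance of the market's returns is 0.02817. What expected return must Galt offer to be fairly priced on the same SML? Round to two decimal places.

17.60%

MRP = (15.85% − 6.26%) / (1.81 − 0.54) = 7.5512%
R_f = 6.26% − 0.54 × 7.5512% = 2.1824%
β_Galt = Cov / Var(R_m) = 0.05753 / 0.02817 = 2.0422
E(R_Galt) = R_f + β × MRP = 2.1824% + 2.0422 × 7.5512% = 17.60%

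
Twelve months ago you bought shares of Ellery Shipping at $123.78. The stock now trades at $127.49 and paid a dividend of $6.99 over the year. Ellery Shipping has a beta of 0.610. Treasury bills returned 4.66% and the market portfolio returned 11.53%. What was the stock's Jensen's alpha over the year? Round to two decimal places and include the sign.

Realised HPR = (P1 + D1 − P0) / P0 = (127.49 + 6.99 − 123.78) / 123.78 = 10.70 / 123.78 = 8.6444%
MRP = 11.53% − 4.66% = 6.87%
CAPM required = R_f + β·MRP = 4.66% + 0.610 × 6.87% = 8.85070%
α = realised − required = 8.6444% − 8.85070% = -0.21%

-0.21%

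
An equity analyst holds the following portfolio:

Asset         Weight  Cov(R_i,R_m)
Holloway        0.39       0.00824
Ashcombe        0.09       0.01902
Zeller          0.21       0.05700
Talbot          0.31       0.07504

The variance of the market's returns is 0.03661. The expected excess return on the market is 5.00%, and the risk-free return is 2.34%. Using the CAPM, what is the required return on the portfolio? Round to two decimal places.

β_Holloway = 0.00824 / 0.03661 = 0.2251
β_Ashcombe = 0.01902 / 0.03661 = 0.5195
β_Zeller = 0.05700 / 0.03661 = 1.5570
β_Talbot = 0.07504 / 0.03661 = 2.0497
β_P = Σ w_i β_i = 0.39×0.2251 + 0.09×0.5195 + 0.21×1.5570 + 0.31×2.0497 = 1.0969
E(R_P) = R_f + β_P × MRP = 2.34% + 1.0969 × 5.00% = 7.82%

7.82%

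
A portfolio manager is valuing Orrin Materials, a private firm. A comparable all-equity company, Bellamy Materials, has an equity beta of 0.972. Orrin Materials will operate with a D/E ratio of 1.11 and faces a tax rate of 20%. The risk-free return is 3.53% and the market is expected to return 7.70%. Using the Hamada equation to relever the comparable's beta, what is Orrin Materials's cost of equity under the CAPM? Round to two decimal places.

β_L = β_U × [1 + (1 − t)(D/E)] = 0.972 × [1 + (1 − 0.20) × 1.11]
    = 0.972 × [1 + 0.80 × 1.11] = 0.972 × 1.8880 = 1.8351
MRP = 7.70% − 3.53% = 4.17%
E(R) = R_f + β_L × MRP = 3.53% + 1.8351 × 4.17% = 11.18%

11.18%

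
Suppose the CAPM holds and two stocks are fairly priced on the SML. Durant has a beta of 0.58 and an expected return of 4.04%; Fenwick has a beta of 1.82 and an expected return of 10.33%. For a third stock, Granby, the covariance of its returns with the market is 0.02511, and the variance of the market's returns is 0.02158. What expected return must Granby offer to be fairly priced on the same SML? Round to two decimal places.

7.00%

MRP = (10.33% − 4.04%) / (1.82 − 0.58) = 5.0726%
R_f = 4.04% − 0.58 × 5.0726% = 1.0979%
β_Granby = Cov / Var(R_m) = 0.02511 / 0.02158 = 1.1636
E(R_Granby) = R_f + β × MRP = 1.0979% + 1.1636 × 5.0726% = 7.00%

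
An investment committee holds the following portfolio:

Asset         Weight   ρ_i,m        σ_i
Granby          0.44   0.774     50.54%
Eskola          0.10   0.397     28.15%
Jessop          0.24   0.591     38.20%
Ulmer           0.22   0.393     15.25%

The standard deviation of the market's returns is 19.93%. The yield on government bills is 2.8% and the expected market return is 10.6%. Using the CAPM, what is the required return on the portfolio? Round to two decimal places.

β_Granby = 0.774 × 50.54% / 19.93% = 1.9628
β_Eskola = 0.397 × 28.15% / 19.93% = 0.5607
β_Jessop = 0.591 × 38.20% / 19.93% = 1.1328
β_Ulmer = 0.393 × 15.25% / 19.93% = 0.3007
β_P = Σ w_i β_i = 0.44×1.9628 + 0.10×0.5607 + 0.24×1.1328 + 0.22×0.3007 = 1.2577
MRP = 10.6% − 2.8% = 7.80%
E(R_P) = R_f + β_P × MRP = 2.8% + 1.2577 × 7.8% = 12.61%

12.61%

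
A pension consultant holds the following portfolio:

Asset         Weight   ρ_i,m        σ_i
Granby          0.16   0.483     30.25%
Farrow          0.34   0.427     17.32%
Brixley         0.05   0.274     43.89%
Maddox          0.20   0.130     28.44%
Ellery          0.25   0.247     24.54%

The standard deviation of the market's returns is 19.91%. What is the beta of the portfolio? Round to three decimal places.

0.387

β_Granby = 0.483 × 30.25% / 19.91% = 0.7338
β_Farrow = 0.427 × 17.32% / 19.91% = 0.3715
β_Brixley = 0.274 × 43.89% / 19.91% = 0.6040
β_Maddox = 0.130 × 28.44% / 19.91% = 0.1857
β_Ellery = 0.247 × 24.54% / 19.91% = 0.3044
β_P = Σ w_i β_i = 0.16×0.7338 + 0.34×0.3715 + 0.05×0.6040 + 0.20×0.1857 + 0.25×0.3044 = 0.3872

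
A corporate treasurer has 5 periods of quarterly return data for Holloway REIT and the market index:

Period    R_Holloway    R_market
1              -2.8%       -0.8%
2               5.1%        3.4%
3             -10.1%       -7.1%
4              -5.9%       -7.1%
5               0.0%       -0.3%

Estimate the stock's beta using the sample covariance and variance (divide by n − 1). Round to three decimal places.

1.186

Mean R_i = (-2.8 + 5.1 − 10.1 − 5.9 + 0.0) / 5 = -2.7400%
Mean R_m = (-0.8 + 3.4 − 7.1 − 7.1 − 0.3) / 5 = -2.3800%
Σ(R_i − R̄_i)(R_m − R̄_m) = 100.5740  ⇒  Cov = 100.5740 / 4 = 25.1435
Σ(R_m − R̄_m)² = 84.7880  ⇒  Var(R_m) = 84.7880 / 4 = 21.1970
β = Cov / Var(R_m) = 25.1435 / 21.1970 = 1.1862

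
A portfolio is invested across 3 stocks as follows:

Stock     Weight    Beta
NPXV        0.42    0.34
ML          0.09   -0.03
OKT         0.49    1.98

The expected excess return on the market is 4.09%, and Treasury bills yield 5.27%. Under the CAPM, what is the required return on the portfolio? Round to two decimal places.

9.81%

β_P = Σ w_i β_i = 0.42×0.34 + 0.09×-0.03 + 0.49×1.98 = 1.1103
E(R_P) = R_f + β_P × MRP = 5.27% + 1.1103 × 4.09% = 9.81%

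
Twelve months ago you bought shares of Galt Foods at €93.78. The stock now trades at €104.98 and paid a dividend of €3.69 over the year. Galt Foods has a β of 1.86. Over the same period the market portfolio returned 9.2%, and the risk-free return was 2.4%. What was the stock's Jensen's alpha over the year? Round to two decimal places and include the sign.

+0.83%

Realised HPR = (P1 + D1 − P0) / P0 = (104.98 + 3.69 − 93.78) / 93.78 = 14.89 / 93.78 = 15.8776%
MRP = 9.2% − 2.4% = 6.80%
CAPM required = R_f + β·MRP = 2.4% + 1.86 × 6.8% = 15.0480%
α = realised − required = 15.8776% − 15.0480% = +0.83%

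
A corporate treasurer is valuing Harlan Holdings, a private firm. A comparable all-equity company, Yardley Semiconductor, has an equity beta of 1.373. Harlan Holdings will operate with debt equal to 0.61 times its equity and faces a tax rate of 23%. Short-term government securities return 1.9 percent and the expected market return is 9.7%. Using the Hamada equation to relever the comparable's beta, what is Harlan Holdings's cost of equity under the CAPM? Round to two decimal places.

17.64%

β_L = β_U × [1 + (1 − t)(D/E)] = 1.373 × [1 + (1 − 0.23) × 0.61]
    = 1.373 × [1 + 0.77 × 0.61] = 1.373 × 1.4697 = 2.0179
MRP = 9.7% − 1.9% = 7.80%
E(R) = R_f + β_L × MRP = 1.9% + 2.0179 × 7.8% = 17.64%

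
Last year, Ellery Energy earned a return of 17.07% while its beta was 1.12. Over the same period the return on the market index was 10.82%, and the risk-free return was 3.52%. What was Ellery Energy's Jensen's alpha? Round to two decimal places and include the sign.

+5.37%

Market excess return = 10.82% − 3.52% = 7.30%
CAPM benchmark = R_f + β(R_m − R_f) = 3.52% + 1.12 × 7.30% = 11.6960%
α = actual − benchmark = 17.07% − 11.6960% = +5.37%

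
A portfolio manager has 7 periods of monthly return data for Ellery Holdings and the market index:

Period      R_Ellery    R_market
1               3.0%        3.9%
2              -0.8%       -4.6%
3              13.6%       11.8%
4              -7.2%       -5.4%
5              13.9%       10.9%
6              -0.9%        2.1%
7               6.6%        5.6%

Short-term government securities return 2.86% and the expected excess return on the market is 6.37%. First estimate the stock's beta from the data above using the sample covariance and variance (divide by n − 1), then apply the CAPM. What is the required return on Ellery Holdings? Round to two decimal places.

9.89%

Mean R_i = (3.0 − 0.8 + 13.6 − 7.2 + 13.9 − 0.9 + 6.6) / 7 = 4.0286%
Mean R_m = (3.9 − 4.6 + 11.8 − 5.4 + 10.9 + 2.1 + 5.6) / 7 = 3.4714%
Σ(R_i − R̄_i)(R_m − R̄_m) = 303.4257  ⇒  Cov = 303.4257 / 6 = 50.5710
Σ(R_m − R̄_m)² = 274.9943  ⇒  Var(R_m) = 274.9943 / 6 = 45.8324
β = Cov / Var(R_m) = 50.5710 / 45.8324 = 1.1034
E(R) = R_f + β × MRP = 2.86% + 1.1034 × 6.37% = 9.89%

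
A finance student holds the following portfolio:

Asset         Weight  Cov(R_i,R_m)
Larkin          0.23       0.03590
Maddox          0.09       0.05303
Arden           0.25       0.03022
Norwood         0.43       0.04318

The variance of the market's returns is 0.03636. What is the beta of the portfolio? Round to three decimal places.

1.077

β_Larkin = 0.03590 / 0.03636 = 0.9873
β_Maddox = 0.05303 / 0.03636 = 1.4585
β_Arden = 0.03022 / 0.03636 = 0.8311
β_Norwood = 0.04318 / 0.03636 = 1.1876
β_P = Σ w_i β_i = 0.23×0.9873 + 0.09×1.4585 + 0.25×0.8311 + 0.43×1.1876 = 1.0768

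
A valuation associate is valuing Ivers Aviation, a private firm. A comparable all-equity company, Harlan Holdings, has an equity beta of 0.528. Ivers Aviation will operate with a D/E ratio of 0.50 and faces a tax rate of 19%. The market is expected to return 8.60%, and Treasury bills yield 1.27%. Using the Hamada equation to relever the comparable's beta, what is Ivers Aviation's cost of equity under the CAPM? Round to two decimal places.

6.71%

β_L = β_U × [1 + (1 − t)(D/E)] = 0.528 × [1 + (1 − 0.19) × 0.50]
    = 0.528 × [1 + 0.81 × 0.50] = 0.528 × 1.4050 = 0.7418
MRP = 8.60% − 1.27% = 7.33%
E(R) = R_f + β_L × MRP = 1.27% + 0.7418 × 7.33% = 6.71%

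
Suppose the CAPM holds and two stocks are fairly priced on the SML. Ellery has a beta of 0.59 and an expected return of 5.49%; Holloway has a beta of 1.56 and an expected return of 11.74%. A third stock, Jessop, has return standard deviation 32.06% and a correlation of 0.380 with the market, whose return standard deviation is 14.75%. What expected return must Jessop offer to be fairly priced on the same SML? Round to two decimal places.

7.01%

MRP = (11.74% − 5.49%) / (1.56 − 0.59) = 6.4433%
R_f = 5.49% − 0.59 × 6.4433% = 1.6885%
β_Jessop = ρ·σ_i/σ_m = 0.380 × 32.06 / 14.75 = 0.8260
E(R_Jessop) = R_f + β × MRP = 1.6885% + 0.8260 × 6.4433% = 7.01%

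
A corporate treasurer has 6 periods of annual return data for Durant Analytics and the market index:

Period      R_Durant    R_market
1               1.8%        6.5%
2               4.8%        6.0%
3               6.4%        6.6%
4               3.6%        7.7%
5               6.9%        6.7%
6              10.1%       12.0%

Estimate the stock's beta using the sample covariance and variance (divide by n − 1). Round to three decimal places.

0.926

Mean R_i = (1.8 + 4.8 + 6.4 + 3.6 + 6.9 + 10.1) / 6 = 5.6000%
Mean R_m = (6.5 + 6.0 + 6.6 + 7.7 + 6.7 + 12.0) / 6 = 7.5833%
Σ(R_i − R̄_i)(R_m − R̄_m) = 23.0900  ⇒  Cov = 23.0900 / 5 = 4.6180
Σ(R_m − R̄_m)² = 24.9483  ⇒  Var(R_m) = 24.9483 / 5 = 4.9897
β = Cov / Var(R_m) = 4.6180 / 4.9897 = 0.9255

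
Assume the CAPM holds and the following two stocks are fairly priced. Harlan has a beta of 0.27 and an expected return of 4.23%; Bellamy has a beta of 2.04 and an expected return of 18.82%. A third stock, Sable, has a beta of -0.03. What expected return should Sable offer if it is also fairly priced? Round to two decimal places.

MRP (SML slope) = (18.82% − 4.23%) / (2.04 − 0.27) = 14.59% / 1.77 = 8.2429%
R_f (intercept) = 4.23% − 0.27 × 8.2429% = 2.0044%
E(R_Sable) = R_f + β × MRP = 2.0044% + -0.03 × 8.2429% = 1.76%

1.76%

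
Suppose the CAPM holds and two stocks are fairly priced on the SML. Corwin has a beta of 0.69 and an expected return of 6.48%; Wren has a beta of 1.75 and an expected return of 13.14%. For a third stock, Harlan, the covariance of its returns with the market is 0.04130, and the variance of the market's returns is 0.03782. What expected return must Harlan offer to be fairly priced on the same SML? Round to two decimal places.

MRP = (13.14% − 6.48%) / (1.75 − 0.69) = 6.2830%
R_f = 6.48% − 0.69 × 6.2830% = 2.1447%
β_Harlan = Cov / Var(R_m) = 0.04130 / 0.03782 = 1.0920
E(R_Harlan) = R_f + β × MRP = 2.1447% + 1.0920 × 6.2830% = 9.01%

9.01%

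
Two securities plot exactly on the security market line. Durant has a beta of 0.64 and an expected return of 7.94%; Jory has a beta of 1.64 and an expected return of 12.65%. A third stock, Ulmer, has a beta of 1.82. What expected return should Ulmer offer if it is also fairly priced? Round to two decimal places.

MRP (SML slope) = (12.65% − 7.94%) / (1.64 − 0.64) = 4.71% / 1.00 = 4.7100%
R_f (intercept) = 7.94% − 0.64 × 4.7100% = 4.9256%
E(R_Ulmer) = R_f + β × MRP = 4.9256% + 1.82 × 4.7100% = 13.50%

13.50%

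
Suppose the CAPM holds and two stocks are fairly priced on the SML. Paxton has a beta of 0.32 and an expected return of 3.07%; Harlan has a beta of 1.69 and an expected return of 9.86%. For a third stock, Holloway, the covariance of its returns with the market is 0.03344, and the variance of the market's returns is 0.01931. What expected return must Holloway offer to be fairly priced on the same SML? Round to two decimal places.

MRP = (9.86% − 3.07%) / (1.69 − 0.32) = 4.9562%
R_f = 3.07% − 0.32 × 4.9562% = 1.4840%
β_Holloway = Cov / Var(R_m) = 0.03344 / 0.01931 = 1.7317
E(R_Holloway) = R_f + β × MRP = 1.4840% + 1.7317 × 4.9562% = 10.07%

10.07%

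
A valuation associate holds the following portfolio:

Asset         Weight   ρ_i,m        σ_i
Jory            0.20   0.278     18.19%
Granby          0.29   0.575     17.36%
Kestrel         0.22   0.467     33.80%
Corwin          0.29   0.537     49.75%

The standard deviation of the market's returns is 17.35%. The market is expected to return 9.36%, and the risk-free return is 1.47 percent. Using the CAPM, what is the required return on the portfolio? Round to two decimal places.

β_Jory = 0.278 × 18.19% / 17.35% = 0.2915
β_Granby = 0.575 × 17.36% / 17.35% = 0.5753
β_Kestrel = 0.467 × 33.80% / 17.35% = 0.9098
β_Corwin = 0.537 × 49.75% / 17.35% = 1.5398
β_P = Σ w_i β_i = 0.20×0.2915 + 0.29×0.5753 + 0.22×0.9098 + 0.29×1.5398 = 0.8718
MRP = 9.36% − 1.47% = 7.89%
E(R_P) = R_f + β_P × MRP = 1.47% + 0.8718 × 7.89% = 8.35%

8.35%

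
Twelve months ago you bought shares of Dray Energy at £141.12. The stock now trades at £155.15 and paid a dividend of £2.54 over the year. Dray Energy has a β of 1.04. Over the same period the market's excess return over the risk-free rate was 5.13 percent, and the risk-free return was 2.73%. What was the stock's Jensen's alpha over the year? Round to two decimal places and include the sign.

Realised HPR = (P1 + D1 − P0) / P0 = (155.15 + 2.54 − 141.12) / 141.12 = 16.57 / 141.12 = 11.7418%
CAPM required = R_f + β·MRP = 2.73% + 1.04 × 5.13% = 8.0652%
α = realised − required = 11.7418% − 8.0652% = +3.68%

+3.68%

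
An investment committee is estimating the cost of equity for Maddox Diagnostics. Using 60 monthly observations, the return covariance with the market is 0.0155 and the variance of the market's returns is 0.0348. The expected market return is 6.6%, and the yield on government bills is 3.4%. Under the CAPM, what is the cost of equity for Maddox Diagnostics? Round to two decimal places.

4.83%

β = Cov(R_i, R_m) / Var(R_m) = 0.0155 / 0.0348 = 0.4454
MRP = 6.6% − 3.4% = 3.20%
E(R) = R_f + β × MRP = 3.4% + 0.4454 × 3.2% = 4.83%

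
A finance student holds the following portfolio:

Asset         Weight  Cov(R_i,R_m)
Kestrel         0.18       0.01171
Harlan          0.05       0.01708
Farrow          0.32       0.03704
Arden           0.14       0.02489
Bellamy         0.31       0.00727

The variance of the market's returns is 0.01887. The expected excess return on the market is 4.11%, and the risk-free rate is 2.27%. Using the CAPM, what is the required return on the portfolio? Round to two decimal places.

6.75%

β_Kestrel = 0.01171 / 0.01887 = 0.6206
β_Harlan = 0.01708 / 0.01887 = 0.9051
β_Farrow = 0.03704 / 0.01887 = 1.9629
β_Arden = 0.02489 / 0.01887 = 1.3190
β_Bellamy = 0.00727 / 0.01887 = 0.3853
β_P = Σ w_i β_i = 0.18×0.6206 + 0.05×0.9051 + 0.32×1.9629 + 0.14×1.3190 + 0.31×0.3853 = 1.0892
E(R_P) = R_f + β_P × MRP = 2.27% + 1.0892 × 4.11% = 6.75%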